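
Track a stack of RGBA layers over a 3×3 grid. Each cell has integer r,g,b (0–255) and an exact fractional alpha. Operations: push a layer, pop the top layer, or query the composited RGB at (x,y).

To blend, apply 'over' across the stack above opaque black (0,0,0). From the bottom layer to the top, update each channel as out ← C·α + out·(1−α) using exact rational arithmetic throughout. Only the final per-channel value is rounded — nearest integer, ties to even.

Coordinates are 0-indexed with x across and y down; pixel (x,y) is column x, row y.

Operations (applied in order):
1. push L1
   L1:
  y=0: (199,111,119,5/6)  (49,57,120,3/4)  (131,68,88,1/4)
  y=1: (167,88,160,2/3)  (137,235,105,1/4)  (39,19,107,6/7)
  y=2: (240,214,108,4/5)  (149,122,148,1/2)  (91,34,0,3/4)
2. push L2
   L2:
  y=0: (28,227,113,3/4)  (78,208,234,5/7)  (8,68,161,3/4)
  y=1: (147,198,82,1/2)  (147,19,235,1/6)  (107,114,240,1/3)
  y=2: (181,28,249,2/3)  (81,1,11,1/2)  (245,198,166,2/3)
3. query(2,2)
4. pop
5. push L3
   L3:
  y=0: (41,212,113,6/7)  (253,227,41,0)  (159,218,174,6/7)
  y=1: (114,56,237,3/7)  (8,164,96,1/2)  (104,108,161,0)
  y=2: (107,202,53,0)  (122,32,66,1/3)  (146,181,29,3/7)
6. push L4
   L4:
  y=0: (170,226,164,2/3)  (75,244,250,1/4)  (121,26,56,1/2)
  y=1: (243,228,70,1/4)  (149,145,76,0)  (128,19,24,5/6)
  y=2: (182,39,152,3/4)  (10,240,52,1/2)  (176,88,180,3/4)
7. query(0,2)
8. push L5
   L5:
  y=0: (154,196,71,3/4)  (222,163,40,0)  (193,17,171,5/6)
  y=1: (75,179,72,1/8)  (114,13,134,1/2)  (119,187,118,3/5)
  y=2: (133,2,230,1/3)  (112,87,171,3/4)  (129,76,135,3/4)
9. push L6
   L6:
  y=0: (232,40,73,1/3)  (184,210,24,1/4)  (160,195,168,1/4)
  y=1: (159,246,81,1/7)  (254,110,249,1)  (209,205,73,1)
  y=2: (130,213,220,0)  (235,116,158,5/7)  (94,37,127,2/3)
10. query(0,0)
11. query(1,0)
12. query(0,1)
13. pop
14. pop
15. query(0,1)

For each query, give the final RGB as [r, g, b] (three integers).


at x=2,y=2 over L1,L2:
L1 α=3/4: [273/4, 51/2, 0]
L2 α=2/3: [2233/12, 281/2, 332/3]
rounded: [186, 140, 111]

query (0,2) [L1,L3,L4] — begin 0,0,0
after L1 α=4/5: [192, 856/5, 432/5]
after L3 α=0: [192, 856/5, 432/5]
after L4 α=3/4: [369/2, 1441/20, 678/5]
= [184, 72, 136]

query (0,0) [L1,L3,L4,L5,L6] — begin 0,0,0
+L1 (α=5/6) → [995/6, 185/2, 595/6]
+L3 (α=6/7) → [353/6, 2729/14, 4663/42]
+L4 (α=2/3) → [2393/18, 3019/14, 18439/126]
+L5 (α=3/4) → [10709/72, 11251/56, 45277/504]
+L6 (α=1/3) → [19061/108, 12371/84, 63673/756]
→ [176, 147, 84]

query (1,0) [L1,L3,L4,L5,L6] — begin 0,0,0
+L1 (α=3/4) → [147/4, 171/4, 90]
+L3 (α=0) → [147/4, 171/4, 90]
+L4 (α=1/4) → [741/16, 1489/16, 130]
+L5 (α=0) → [741/16, 1489/16, 130]
+L6 (α=1/4) → [5167/64, 7827/64, 207/2]
→ [81, 122, 104]

query (0,1) [L1,L3,L4,L5,L6] — begin 0,0,0
after L1 α=2/3: [334/3, 176/3, 320/3]
after L3 α=3/7: [2362/21, 1208/21, 3413/21]
after L4 α=1/4: [4063/28, 701/7, 3903/28]
after L5 α=1/8: [4363/32, 110, 4191/32]
after L6 α=1/7: [15633/112, 906/7, 13869/112]
→ [140, 129, 124]

at x=0,y=1 over L1,L3,L4:
L1 α=2/3: [334/3, 176/3, 320/3]
L3 α=3/7: [2362/21, 1208/21, 3413/21]
L4 α=1/4: [4063/28, 701/7, 3903/28]
→ [145, 100, 139]


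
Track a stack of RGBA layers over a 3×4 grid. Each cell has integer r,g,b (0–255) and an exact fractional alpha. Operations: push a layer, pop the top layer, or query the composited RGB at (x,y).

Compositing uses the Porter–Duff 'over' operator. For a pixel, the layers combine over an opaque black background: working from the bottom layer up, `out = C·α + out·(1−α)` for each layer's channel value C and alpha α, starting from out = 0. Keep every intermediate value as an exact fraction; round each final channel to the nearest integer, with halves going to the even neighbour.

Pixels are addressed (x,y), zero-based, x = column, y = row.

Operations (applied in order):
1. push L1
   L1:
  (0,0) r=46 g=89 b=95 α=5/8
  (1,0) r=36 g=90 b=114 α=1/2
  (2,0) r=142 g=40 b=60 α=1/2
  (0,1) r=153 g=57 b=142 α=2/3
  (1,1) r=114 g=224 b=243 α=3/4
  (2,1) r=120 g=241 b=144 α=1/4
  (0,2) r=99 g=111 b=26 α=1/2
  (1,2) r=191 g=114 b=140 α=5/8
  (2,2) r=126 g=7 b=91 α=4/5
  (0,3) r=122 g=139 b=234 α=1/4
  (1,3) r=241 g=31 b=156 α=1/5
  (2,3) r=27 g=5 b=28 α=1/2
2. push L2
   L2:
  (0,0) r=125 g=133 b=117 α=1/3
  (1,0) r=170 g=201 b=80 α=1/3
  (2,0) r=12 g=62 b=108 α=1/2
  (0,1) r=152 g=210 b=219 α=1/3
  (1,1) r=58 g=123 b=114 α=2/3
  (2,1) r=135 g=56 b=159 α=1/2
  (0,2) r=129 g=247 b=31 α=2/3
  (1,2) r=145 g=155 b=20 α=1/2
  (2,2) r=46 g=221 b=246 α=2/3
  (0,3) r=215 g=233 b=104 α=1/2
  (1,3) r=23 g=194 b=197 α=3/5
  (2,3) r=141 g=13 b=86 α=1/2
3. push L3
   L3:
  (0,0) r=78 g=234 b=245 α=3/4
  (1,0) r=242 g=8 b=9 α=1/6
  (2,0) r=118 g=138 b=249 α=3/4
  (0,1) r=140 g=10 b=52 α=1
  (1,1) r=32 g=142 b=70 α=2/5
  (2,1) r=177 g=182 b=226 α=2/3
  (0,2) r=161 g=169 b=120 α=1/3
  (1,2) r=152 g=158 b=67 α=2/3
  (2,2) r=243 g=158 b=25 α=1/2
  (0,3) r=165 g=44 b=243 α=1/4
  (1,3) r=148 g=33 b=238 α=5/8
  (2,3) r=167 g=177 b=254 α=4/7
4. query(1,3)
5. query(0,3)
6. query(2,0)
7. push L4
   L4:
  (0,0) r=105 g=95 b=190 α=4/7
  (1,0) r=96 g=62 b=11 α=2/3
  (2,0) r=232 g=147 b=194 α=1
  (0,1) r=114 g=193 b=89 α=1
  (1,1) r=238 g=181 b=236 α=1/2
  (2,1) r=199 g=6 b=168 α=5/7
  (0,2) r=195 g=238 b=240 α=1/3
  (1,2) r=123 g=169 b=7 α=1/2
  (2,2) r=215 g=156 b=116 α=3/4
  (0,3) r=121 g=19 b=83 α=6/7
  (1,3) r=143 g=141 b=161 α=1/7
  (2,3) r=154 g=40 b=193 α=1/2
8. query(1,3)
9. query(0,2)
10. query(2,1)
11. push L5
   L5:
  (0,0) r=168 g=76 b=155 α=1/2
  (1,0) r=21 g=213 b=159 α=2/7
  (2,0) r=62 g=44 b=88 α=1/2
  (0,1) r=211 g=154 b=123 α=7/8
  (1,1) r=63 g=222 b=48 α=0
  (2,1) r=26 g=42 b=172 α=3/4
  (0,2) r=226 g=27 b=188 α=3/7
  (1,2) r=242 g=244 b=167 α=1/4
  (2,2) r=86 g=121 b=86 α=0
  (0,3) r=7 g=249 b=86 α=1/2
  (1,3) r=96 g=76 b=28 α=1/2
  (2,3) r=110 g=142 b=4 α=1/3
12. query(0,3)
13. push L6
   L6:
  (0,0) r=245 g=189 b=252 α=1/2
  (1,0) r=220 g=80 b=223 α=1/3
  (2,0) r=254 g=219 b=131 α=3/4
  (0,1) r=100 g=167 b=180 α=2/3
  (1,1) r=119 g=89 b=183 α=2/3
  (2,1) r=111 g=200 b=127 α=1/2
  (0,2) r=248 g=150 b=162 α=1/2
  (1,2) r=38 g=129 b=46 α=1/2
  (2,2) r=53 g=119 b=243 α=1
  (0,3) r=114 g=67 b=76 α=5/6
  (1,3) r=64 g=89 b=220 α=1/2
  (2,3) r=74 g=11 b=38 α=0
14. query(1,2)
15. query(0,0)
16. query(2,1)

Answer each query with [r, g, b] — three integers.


at x=1,y=3 over L1,L2,L3:
after L1 α=1/5: [241/5, 31/5, 156/5]
after L2 α=3/5: [827/25, 2972/25, 3267/25]
after L3 α=5/8: [20981/200, 13041/200, 39551/200]
rounded: [105, 65, 198]

query (0,3) [L1,L2,L3] — begin 0,0,0
L1 α=1/4: [61/2, 139/4, 117/2]
L2 α=1/2: [491/4, 1071/8, 325/4]
L3 α=1/4: [2133/16, 3565/32, 1947/16]
= [133, 111, 122]

(2,0) stack=L1,L2,L3; from [0,0,0]:
L1 α=1/2: [71, 20, 30]
L2 α=1/2: [83/2, 41, 69]
L3 α=3/4: [791/8, 455/4, 204]
→ [99, 114, 204]

query (1,3) [L1,L2,L3,L4] — begin 0,0,0
L1 α=1/5: [241/5, 31/5, 156/5]
L2 α=3/5: [827/25, 2972/25, 3267/25]
L3 α=5/8: [20981/200, 13041/200, 39551/200]
L4 α=1/7: [77243/700, 53223/700, 134753/700]
rounded: [110, 76, 193]

query (0,2) [L1,L2,L3,L4] — begin 0,0,0
+L1 (α=1/2) → [99/2, 111/2, 13]
+L2 (α=2/3) → [205/2, 1099/6, 25]
+L3 (α=1/3) → [122, 1606/9, 170/3]
+L4 (α=1/3) → [439/3, 5354/27, 1060/9]
→ [146, 198, 118]

query (2,1) [L1,L2,L3,L4] — begin 0,0,0
after L1 α=1/4: [30, 241/4, 36]
after L2 α=1/2: [165/2, 465/8, 195/2]
after L3 α=2/3: [291/2, 3377/24, 1099/6]
after L4 α=5/7: [1286/7, 3737/84, 517/3]
= [184, 44, 172]

query (0,3) [L1,L2,L3,L4,L5] — begin 0,0,0
after L1 α=1/4: [61/2, 139/4, 117/2]
after L2 α=1/2: [491/4, 1071/8, 325/4]
after L3 α=1/4: [2133/16, 3565/32, 1947/16]
after L4 α=6/7: [13749/112, 7213/224, 9915/112]
after L5 α=1/2: [14533/224, 62989/448, 19547/224]
= [65, 141, 87]

query (1,2) [L1,L2,L3,L4,L5,L6] — begin 0,0,0
+L1 (α=5/8) → [955/8, 285/4, 175/2]
+L2 (α=1/2) → [2115/16, 905/8, 215/4]
+L3 (α=2/3) → [6979/48, 3433/24, 751/12]
+L4 (α=1/2) → [12883/96, 7489/48, 835/24]
+L5 (α=1/4) → [20627/128, 11393/64, 2171/32]
+L6 (α=1/2) → [25491/256, 19649/128, 3643/64]
= [100, 154, 57]

query (0,0) [L1,L2,L3,L4,L5,L6] — begin 0,0,0
L1 α=5/8: [115/4, 445/8, 475/8]
L2 α=1/3: [365/6, 977/12, 943/12]
L3 α=3/4: [1769/24, 9401/48, 9763/48]
L4 α=4/7: [5129/56, 15481/112, 21923/112]
L5 α=1/2: [14537/112, 23993/224, 39283/224]
L6 α=1/2: [41977/224, 66329/448, 95731/448]
→ [187, 148, 214]

query (2,1) [L1,L2,L3,L4,L5,L6] — begin 0,0,0
after L1 α=1/4: [30, 241/4, 36]
after L2 α=1/2: [165/2, 465/8, 195/2]
after L3 α=2/3: [291/2, 3377/24, 1099/6]
after L4 α=5/7: [1286/7, 3737/84, 517/3]
after L5 α=3/4: [458/7, 14321/336, 2065/12]
after L6 α=1/2: [1235/14, 81521/672, 3589/24]
rounded: [88, 121, 150]


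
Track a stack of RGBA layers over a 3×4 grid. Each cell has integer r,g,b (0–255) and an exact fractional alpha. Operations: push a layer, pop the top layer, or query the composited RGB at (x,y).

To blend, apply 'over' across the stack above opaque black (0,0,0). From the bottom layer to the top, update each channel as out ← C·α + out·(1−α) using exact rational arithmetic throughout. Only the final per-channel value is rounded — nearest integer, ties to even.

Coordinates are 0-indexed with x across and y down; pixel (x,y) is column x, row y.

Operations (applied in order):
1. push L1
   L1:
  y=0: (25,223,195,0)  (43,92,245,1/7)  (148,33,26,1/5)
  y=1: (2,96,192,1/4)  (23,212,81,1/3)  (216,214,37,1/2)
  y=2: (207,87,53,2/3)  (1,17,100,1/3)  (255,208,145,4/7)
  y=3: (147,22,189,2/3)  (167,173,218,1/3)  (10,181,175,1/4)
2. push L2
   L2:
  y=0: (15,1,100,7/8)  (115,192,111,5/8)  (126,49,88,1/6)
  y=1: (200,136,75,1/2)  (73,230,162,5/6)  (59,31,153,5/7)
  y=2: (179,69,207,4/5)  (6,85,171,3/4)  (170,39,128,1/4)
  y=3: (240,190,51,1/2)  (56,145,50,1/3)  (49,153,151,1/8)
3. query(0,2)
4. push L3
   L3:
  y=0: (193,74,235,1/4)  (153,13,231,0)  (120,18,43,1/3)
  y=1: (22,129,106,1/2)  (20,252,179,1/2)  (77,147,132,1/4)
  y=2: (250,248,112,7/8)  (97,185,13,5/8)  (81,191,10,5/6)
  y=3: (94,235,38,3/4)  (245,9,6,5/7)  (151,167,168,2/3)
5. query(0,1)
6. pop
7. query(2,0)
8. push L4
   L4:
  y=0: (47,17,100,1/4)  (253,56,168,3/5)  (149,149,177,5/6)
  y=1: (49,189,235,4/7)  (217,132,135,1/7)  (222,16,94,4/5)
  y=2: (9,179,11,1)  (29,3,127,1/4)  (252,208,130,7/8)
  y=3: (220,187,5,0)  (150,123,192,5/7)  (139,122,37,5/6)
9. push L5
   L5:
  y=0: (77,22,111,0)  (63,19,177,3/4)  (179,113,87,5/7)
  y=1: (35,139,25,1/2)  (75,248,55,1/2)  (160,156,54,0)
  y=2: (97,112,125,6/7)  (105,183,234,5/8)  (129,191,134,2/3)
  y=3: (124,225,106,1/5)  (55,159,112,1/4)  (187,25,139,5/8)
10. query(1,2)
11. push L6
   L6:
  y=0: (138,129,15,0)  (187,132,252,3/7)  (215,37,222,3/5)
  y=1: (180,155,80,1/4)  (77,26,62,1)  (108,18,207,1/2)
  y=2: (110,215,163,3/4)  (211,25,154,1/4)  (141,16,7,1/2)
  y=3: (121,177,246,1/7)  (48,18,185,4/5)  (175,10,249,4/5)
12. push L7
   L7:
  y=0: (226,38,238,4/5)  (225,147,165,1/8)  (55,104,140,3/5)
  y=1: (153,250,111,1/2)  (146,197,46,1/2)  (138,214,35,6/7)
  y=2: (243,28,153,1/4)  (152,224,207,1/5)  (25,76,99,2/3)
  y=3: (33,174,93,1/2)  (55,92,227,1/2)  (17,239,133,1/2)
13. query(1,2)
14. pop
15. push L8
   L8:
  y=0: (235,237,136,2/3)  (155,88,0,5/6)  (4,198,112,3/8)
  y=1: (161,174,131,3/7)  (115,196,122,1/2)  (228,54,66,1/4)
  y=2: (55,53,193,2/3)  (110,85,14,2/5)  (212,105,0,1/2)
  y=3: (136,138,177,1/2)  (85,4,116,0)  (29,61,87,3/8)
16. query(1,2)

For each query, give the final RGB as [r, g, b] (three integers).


query (0,2) [L1,L2] — begin 0,0,0
+L1 (α=2/3) → [138, 58, 106/3]
+L2 (α=4/5) → [854/5, 334/5, 518/3]
= [171, 67, 173]

query (0,1) [L1,L2,L3] — begin 0,0,0
after L1 α=1/4: [1/2, 24, 48]
after L2 α=1/2: [401/4, 80, 123/2]
after L3 α=1/2: [489/8, 209/2, 335/4]
= [61, 104, 84]

query (2,0) [L1,L2] — begin 0,0,0
after L1 α=1/5: [148/5, 33/5, 26/5]
after L2 α=1/6: [137/3, 41/3, 19]
= [46, 14, 19]

query (1,2) [L1,L2,L4,L5] — begin 0,0,0
L1 α=1/3: [1/3, 17/3, 100/3]
L2 α=3/4: [55/12, 391/6, 1639/12]
L4 α=1/4: [171/16, 397/8, 2147/16]
L5 α=5/8: [8913/128, 8511/64, 25161/128]
rounded: [70, 133, 197]

query (1,2) [L1,L2,L4,L5,L6,L7] — begin 0,0,0
after L1 α=1/3: [1/3, 17/3, 100/3]
after L2 α=3/4: [55/12, 391/6, 1639/12]
after L4 α=1/4: [171/16, 397/8, 2147/16]
after L5 α=5/8: [8913/128, 8511/64, 25161/128]
after L6 α=1/4: [53747/512, 27133/256, 95195/512]
after L7 α=1/5: [73203/640, 41469/320, 121691/640]
= [114, 130, 190]

at x=1,y=2 over L1,L2,L4,L5,L6,L8:
+L1 (α=1/3) → [1/3, 17/3, 100/3]
+L2 (α=3/4) → [55/12, 391/6, 1639/12]
+L4 (α=1/4) → [171/16, 397/8, 2147/16]
+L5 (α=5/8) → [8913/128, 8511/64, 25161/128]
+L6 (α=1/4) → [53747/512, 27133/256, 95195/512]
+L8 (α=2/5) → [273881/2560, 124919/1280, 299921/2560]
= [107, 98, 117]


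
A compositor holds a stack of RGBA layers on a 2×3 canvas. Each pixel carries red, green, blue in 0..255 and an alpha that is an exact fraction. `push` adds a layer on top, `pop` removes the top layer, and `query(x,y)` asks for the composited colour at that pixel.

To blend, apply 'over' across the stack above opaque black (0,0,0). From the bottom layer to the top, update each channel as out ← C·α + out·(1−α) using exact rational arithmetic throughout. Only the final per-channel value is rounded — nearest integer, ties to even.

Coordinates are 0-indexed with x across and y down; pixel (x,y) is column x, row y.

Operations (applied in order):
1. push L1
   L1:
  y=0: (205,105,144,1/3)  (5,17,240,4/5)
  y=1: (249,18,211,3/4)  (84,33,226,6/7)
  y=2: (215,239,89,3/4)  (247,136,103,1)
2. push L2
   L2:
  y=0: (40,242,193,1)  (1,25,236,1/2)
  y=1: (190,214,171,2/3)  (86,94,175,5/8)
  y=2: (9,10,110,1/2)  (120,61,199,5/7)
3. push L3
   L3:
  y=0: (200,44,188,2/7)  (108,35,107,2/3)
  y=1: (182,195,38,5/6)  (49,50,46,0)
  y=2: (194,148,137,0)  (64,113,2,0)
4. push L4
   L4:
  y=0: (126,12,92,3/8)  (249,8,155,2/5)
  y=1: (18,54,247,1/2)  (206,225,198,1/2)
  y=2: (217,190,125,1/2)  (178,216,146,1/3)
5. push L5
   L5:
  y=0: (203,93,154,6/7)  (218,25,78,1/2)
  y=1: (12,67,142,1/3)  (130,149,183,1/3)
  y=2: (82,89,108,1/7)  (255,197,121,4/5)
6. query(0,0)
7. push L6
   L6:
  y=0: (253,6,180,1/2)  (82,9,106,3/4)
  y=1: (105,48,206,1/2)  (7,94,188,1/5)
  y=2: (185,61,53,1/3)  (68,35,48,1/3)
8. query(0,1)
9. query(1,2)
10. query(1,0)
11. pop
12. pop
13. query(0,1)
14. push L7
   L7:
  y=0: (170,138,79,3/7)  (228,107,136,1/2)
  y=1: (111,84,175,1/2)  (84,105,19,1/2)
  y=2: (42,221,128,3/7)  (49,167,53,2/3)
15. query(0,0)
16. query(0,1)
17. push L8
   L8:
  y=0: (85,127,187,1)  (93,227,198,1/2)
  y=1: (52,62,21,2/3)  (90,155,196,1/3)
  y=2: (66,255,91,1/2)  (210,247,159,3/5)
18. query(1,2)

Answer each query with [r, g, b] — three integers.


query (0,0) [L1,L2,L3,L4,L5] — begin 0,0,0
+L1 (α=1/3) → [205/3, 35, 48]
+L2 (α=1) → [40, 242, 193]
+L3 (α=2/7) → [600/7, 1298/7, 1341/7]
+L4 (α=3/8) → [2823/28, 3371/28, 8637/56]
+L5 (α=6/7) → [36927/196, 18995/196, 60381/392]
rounded: [188, 97, 154]

query (0,1) [L1,L2,L3,L4,L5,L6] — begin 0,0,0
after L1 α=3/4: [747/4, 27/2, 633/4]
after L2 α=2/3: [2267/12, 883/6, 667/4]
after L3 α=5/6: [13187/72, 6733/36, 1427/24]
after L4 α=1/2: [14483/144, 8677/72, 7355/48]
after L5 α=1/3: [15347/216, 11089/108, 10763/72]
after L6 α=1/2: [38027/432, 16273/216, 25595/144]
→ [88, 75, 178]

at x=1,y=2 over L1,L2,L3,L4,L5,L6:
L1 α=1: [247, 136, 103]
L2 α=5/7: [1094/7, 577/7, 1201/7]
L3 α=0: [1094/7, 577/7, 1201/7]
L4 α=1/3: [3434/21, 2666/21, 3424/21]
L5 α=4/5: [24854/105, 19214/105, 13588/105]
L6 α=1/3: [56848/315, 42103/315, 32216/315]
= [180, 134, 102]

query (1,0) [L1,L2,L3,L4,L5,L6] — begin 0,0,0
L1 α=4/5: [4, 68/5, 192]
L2 α=1/2: [5/2, 193/10, 214]
L3 α=2/3: [437/6, 893/30, 428/3]
L4 α=2/5: [1433/10, 1053/50, 738/5]
L5 α=1/2: [3613/20, 2303/100, 564/5]
L6 α=3/4: [8533/80, 5003/400, 1077/10]
→ [107, 13, 108]

at x=0,y=1 over L1,L2,L3,L4:
L1 α=3/4: [747/4, 27/2, 633/4]
L2 α=2/3: [2267/12, 883/6, 667/4]
L3 α=5/6: [13187/72, 6733/36, 1427/24]
L4 α=1/2: [14483/144, 8677/72, 7355/48]
→ [101, 121, 153]

(0,0) stack=L1,L2,L3,L4,L7; from [0,0,0]:
L1 α=1/3: [205/3, 35, 48]
L2 α=1: [40, 242, 193]
L3 α=2/7: [600/7, 1298/7, 1341/7]
L4 α=3/8: [2823/28, 3371/28, 8637/56]
L7 α=3/7: [6393/49, 6269/49, 11955/98]
= [130, 128, 122]

at x=0,y=1 over L1,L2,L3,L4,L7:
L1 α=3/4: [747/4, 27/2, 633/4]
L2 α=2/3: [2267/12, 883/6, 667/4]
L3 α=5/6: [13187/72, 6733/36, 1427/24]
L4 α=1/2: [14483/144, 8677/72, 7355/48]
L7 α=1/2: [30467/288, 14725/144, 15755/96]
= [106, 102, 164]

at x=1,y=2 over L1,L2,L3,L4,L7,L8:
+L1 (α=1) → [247, 136, 103]
+L2 (α=5/7) → [1094/7, 577/7, 1201/7]
+L3 (α=0) → [1094/7, 577/7, 1201/7]
+L4 (α=1/3) → [3434/21, 2666/21, 3424/21]
+L7 (α=2/3) → [5492/63, 9680/63, 5650/63]
+L8 (α=3/5) → [50674/315, 66043/315, 41351/315]
rounded: [161, 210, 131]


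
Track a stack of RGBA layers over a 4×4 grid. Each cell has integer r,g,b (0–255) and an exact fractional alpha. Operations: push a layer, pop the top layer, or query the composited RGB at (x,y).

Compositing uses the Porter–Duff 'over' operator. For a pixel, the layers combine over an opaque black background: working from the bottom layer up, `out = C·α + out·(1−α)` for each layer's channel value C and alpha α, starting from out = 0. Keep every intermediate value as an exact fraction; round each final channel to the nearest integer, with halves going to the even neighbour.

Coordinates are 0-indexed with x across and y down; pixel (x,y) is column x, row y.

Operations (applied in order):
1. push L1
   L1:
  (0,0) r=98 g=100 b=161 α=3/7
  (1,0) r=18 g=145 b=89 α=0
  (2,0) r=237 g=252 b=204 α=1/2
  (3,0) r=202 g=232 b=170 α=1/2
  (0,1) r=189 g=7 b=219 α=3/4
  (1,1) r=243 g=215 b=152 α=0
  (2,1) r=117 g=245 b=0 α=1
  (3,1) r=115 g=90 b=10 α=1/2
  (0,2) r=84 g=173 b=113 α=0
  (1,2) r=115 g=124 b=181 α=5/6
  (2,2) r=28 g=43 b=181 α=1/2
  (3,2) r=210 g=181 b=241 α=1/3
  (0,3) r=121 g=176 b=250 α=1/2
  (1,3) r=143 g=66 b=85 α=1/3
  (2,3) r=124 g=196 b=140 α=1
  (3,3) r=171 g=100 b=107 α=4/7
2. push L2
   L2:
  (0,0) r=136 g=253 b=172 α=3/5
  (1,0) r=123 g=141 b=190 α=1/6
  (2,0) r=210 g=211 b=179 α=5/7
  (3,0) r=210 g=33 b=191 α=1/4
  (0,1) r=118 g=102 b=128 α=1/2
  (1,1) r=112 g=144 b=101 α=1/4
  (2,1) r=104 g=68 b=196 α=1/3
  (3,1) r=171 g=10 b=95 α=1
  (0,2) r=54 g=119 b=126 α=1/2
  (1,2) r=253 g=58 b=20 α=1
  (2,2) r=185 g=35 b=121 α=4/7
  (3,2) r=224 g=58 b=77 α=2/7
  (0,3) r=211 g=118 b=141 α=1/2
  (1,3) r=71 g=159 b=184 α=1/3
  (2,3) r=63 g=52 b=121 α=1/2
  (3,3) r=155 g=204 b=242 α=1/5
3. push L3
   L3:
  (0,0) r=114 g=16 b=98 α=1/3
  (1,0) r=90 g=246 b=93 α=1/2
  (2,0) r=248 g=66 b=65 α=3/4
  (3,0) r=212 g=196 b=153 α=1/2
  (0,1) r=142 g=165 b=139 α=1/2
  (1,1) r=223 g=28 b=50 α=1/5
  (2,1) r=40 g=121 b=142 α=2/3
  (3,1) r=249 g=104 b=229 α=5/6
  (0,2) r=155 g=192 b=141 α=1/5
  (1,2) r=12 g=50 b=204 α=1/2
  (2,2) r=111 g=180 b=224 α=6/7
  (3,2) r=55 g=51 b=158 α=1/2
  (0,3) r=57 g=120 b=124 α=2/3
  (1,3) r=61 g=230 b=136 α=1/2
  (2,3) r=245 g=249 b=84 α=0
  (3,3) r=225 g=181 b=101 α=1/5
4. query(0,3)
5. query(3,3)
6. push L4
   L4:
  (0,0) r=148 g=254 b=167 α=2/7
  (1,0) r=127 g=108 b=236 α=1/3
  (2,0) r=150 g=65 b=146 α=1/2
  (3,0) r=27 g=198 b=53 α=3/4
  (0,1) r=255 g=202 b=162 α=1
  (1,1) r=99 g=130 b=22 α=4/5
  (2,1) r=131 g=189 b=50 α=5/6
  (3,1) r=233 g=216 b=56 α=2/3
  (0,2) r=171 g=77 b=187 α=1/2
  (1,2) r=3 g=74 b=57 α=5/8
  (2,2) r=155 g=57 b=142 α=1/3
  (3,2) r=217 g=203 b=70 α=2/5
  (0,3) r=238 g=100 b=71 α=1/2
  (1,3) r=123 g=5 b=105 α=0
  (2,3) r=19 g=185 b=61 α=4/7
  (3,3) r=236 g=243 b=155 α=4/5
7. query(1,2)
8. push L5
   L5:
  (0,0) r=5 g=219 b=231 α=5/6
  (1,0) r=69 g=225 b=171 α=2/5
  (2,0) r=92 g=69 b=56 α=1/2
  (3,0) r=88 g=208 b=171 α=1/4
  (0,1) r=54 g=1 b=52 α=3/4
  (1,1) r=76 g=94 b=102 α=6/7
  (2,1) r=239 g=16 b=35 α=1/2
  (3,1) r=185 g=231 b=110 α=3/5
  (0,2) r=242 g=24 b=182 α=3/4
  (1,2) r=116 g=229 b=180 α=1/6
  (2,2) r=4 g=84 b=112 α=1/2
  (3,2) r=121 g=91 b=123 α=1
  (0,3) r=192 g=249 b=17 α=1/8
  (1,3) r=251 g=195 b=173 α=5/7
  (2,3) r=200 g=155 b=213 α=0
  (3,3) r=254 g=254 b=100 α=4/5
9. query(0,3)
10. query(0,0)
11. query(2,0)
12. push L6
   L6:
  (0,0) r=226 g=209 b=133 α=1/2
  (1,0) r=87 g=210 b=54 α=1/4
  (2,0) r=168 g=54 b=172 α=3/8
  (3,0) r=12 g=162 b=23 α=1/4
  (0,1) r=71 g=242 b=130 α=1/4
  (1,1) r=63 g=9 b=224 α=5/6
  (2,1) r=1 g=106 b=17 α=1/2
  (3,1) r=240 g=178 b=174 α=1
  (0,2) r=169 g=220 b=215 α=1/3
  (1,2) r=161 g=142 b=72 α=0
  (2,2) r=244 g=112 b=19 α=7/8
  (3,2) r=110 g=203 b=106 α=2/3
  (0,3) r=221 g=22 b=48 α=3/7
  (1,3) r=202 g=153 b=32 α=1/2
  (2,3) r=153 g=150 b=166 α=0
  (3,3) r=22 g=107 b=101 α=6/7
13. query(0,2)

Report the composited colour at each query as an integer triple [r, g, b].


query (0,3) [L1,L2,L3] — begin 0,0,0
after L1 α=1/2: [121/2, 88, 125]
after L2 α=1/2: [543/4, 103, 133]
after L3 α=2/3: [333/4, 343/3, 127]
→ [83, 114, 127]

(3,3) stack=L1,L2,L3; from [0,0,0]:
after L1 α=4/7: [684/7, 400/7, 428/7]
after L2 α=1/5: [3821/35, 3028/35, 3406/35]
after L3 α=1/5: [23159/175, 18447/175, 17159/175]
→ [132, 105, 98]

at x=1,y=2 over L1,L2,L3,L4:
L1 α=5/6: [575/6, 310/3, 905/6]
L2 α=1: [253, 58, 20]
L3 α=1/2: [265/2, 54, 112]
L4 α=5/8: [825/16, 133/2, 621/8]
= [52, 66, 78]

at x=0,y=3 over L1,L2,L3,L4,L5:
L1 α=1/2: [121/2, 88, 125]
L2 α=1/2: [543/4, 103, 133]
L3 α=2/3: [333/4, 343/3, 127]
L4 α=1/2: [1285/8, 643/6, 99]
L5 α=1/8: [10531/64, 5995/48, 355/4]
rounded: [165, 125, 89]

at x=0,y=0 over L1,L2,L3,L4,L5:
after L1 α=3/7: [42, 300/7, 69]
after L2 α=3/5: [492/5, 5913/35, 654/5]
after L3 α=1/3: [518/5, 12386/105, 1798/15]
after L4 α=2/7: [814/7, 23054/147, 400/3]
after L5 α=5/6: [989/42, 184019/882, 3865/18]
rounded: [24, 209, 215]

(2,0) stack=L1,L2,L3,L4,L5; from [0,0,0]:
after L1 α=1/2: [237/2, 126, 102]
after L2 α=5/7: [1287/7, 1307/7, 157]
after L3 α=3/4: [6495/28, 2693/28, 88]
after L4 α=1/2: [10695/56, 4513/56, 117]
after L5 α=1/2: [15847/112, 8377/112, 173/2]
→ [141, 75, 86]

query (0,2) [L1,L2,L3,L4,L5,L6] — begin 0,0,0
L1 α=0: [0, 0, 0]
L2 α=1/2: [27, 119/2, 63]
L3 α=1/5: [263/5, 86, 393/5]
L4 α=1/2: [559/5, 163/2, 664/5]
L5 α=3/4: [4189/20, 307/8, 1697/10]
L6 α=1/3: [5879/30, 1187/12, 924/5]
= [196, 99, 185]


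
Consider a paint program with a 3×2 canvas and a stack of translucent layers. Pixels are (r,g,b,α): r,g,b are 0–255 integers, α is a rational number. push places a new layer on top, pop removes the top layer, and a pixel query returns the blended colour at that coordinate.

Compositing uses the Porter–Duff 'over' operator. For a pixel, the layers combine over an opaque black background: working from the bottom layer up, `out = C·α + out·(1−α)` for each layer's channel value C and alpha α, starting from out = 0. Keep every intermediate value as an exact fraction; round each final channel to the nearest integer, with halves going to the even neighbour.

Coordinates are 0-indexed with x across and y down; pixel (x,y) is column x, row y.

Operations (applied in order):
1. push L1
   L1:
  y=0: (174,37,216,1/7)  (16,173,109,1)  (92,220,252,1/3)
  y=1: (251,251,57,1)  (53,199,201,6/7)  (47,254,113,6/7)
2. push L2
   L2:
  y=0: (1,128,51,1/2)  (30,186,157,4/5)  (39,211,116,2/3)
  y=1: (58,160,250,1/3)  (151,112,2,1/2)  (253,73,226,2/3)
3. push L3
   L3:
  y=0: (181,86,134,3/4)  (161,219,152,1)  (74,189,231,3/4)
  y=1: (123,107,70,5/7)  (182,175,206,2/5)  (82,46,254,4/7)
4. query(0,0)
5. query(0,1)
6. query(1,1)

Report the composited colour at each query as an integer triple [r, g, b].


query (0,0) [L1,L2,L3] — begin 0,0,0
after L1 α=1/7: [174/7, 37/7, 216/7]
after L2 α=1/2: [181/14, 933/14, 573/14]
after L3 α=3/4: [7783/56, 4545/56, 6201/56]
rounded: [139, 81, 111]

query (0,1) [L1,L2,L3] — begin 0,0,0
L1 α=1: [251, 251, 57]
L2 α=1/3: [560/3, 662/3, 364/3]
L3 α=5/7: [2965/21, 2929/21, 254/3]
rounded: [141, 139, 85]

query (1,1) [L1,L2,L3] — begin 0,0,0
L1 α=6/7: [318/7, 1194/7, 1206/7]
L2 α=1/2: [1375/14, 989/7, 610/7]
L3 α=2/5: [9221/70, 5417/35, 4714/35]
→ [132, 155, 135]


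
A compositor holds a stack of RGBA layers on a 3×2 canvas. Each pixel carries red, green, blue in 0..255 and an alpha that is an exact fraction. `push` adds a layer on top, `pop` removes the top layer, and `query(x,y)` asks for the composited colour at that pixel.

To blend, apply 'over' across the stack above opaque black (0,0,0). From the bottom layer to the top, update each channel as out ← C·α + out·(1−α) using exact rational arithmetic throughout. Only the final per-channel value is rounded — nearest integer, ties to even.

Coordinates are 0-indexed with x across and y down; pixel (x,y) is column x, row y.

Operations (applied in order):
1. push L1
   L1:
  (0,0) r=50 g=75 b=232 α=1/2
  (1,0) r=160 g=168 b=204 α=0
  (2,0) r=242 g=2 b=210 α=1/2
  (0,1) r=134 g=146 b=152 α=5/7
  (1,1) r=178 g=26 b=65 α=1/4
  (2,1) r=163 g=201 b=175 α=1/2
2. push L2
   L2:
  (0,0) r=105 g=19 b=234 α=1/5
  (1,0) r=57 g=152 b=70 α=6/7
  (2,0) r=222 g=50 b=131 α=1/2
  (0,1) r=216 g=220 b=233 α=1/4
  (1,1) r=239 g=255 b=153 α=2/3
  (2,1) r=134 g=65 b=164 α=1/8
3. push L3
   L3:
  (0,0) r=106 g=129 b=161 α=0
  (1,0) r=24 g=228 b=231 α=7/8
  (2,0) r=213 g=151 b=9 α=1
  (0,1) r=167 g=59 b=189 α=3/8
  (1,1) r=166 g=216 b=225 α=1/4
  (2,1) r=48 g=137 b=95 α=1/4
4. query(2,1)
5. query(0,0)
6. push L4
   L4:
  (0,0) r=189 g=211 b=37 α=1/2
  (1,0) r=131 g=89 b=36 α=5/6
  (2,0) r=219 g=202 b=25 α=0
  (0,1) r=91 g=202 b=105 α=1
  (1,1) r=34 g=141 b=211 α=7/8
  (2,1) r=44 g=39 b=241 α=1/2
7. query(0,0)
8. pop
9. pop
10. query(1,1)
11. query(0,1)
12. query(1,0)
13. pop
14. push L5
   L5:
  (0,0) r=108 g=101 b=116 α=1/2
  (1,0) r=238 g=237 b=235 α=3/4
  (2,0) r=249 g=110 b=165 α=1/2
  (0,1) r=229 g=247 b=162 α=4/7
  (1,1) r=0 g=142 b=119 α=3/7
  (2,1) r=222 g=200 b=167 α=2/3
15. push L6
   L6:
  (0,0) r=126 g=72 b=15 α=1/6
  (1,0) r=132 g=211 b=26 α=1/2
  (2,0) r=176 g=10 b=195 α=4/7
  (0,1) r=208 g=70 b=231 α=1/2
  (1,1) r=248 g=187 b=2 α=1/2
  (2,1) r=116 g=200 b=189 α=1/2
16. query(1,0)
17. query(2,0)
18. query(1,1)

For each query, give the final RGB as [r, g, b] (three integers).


(2,1) stack=L1,L2,L3; from [0,0,0]:
+L1 (α=1/2) → [163/2, 201/2, 175/2]
+L2 (α=1/8) → [1409/16, 1537/16, 1553/16]
+L3 (α=1/4) → [4995/64, 6803/64, 6179/64]
→ [78, 106, 97]

at x=0,y=0 over L1,L2,L3:
+L1 (α=1/2) → [25, 75/2, 116]
+L2 (α=1/5) → [41, 169/5, 698/5]
+L3 (α=0) → [41, 169/5, 698/5]
→ [41, 34, 140]

(0,0) stack=L1,L2,L3,L4; from [0,0,0]:
L1 α=1/2: [25, 75/2, 116]
L2 α=1/5: [41, 169/5, 698/5]
L3 α=0: [41, 169/5, 698/5]
L4 α=1/2: [115, 612/5, 883/10]
rounded: [115, 122, 88]

(1,1) stack=L1,L2; from [0,0,0]:
after L1 α=1/4: [89/2, 13/2, 65/4]
after L2 α=2/3: [1045/6, 1033/6, 1289/12]
= [174, 172, 107]

query (0,1) [L1,L2] — begin 0,0,0
after L1 α=5/7: [670/7, 730/7, 760/7]
after L2 α=1/4: [1761/14, 1865/14, 3911/28]
→ [126, 133, 140]

query (1,0) [L1,L2] — begin 0,0,0
+L1 (α=0) → [0, 0, 0]
+L2 (α=6/7) → [342/7, 912/7, 60]
→ [49, 130, 60]

(1,0) stack=L1,L5,L6; from [0,0,0]:
+L1 (α=0) → [0, 0, 0]
+L5 (α=3/4) → [357/2, 711/4, 705/4]
+L6 (α=1/2) → [621/4, 1555/8, 809/8]
= [155, 194, 101]

at x=2,y=0 over L1,L5,L6:
+L1 (α=1/2) → [121, 1, 105]
+L5 (α=1/2) → [185, 111/2, 135]
+L6 (α=4/7) → [1259/7, 59/2, 1185/7]
= [180, 30, 169]

(1,1) stack=L1,L5,L6; from [0,0,0]:
+L1 (α=1/4) → [89/2, 13/2, 65/4]
+L5 (α=3/7) → [178/7, 452/7, 422/7]
+L6 (α=1/2) → [957/7, 1761/14, 218/7]
rounded: [137, 126, 31]


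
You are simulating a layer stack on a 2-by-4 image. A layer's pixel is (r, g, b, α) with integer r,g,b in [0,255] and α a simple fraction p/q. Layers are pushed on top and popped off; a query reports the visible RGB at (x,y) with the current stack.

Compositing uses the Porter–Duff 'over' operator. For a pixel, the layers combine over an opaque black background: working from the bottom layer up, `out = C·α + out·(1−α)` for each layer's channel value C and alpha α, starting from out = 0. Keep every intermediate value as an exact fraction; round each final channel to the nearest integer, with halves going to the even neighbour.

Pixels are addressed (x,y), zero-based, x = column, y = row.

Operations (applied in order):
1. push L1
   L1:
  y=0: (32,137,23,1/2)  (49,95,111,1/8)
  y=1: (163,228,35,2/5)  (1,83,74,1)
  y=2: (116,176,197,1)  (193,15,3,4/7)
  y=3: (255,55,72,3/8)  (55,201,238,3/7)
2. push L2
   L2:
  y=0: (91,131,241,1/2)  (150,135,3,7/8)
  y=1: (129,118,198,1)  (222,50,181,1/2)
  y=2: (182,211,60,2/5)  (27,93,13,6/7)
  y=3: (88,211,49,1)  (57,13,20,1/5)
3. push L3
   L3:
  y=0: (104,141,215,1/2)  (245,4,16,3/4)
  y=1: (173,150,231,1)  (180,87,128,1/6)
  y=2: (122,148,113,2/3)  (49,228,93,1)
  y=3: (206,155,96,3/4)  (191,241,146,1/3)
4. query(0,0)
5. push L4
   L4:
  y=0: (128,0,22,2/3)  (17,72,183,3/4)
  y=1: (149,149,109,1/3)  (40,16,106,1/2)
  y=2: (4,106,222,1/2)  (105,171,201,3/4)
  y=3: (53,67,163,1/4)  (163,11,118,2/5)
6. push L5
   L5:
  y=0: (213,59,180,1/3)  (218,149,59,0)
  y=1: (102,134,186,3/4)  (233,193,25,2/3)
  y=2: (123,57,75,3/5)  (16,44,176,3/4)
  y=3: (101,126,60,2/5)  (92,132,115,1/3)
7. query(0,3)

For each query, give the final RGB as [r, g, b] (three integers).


(0,0) stack=L1,L2,L3; from [0,0,0]:
+L1 (α=1/2) → [16, 137/2, 23/2]
+L2 (α=1/2) → [107/2, 399/4, 505/4]
+L3 (α=1/2) → [315/4, 963/8, 1365/8]
rounded: [79, 120, 171]

query (0,3) [L1,L2,L3,L4,L5] — begin 0,0,0
+L1 (α=3/8) → [765/8, 165/8, 27]
+L2 (α=1) → [88, 211, 49]
+L3 (α=3/4) → [353/2, 169, 337/4]
+L4 (α=1/4) → [1165/8, 287/2, 1663/16]
+L5 (α=2/5) → [5111/40, 273/2, 6909/80]
= [128, 136, 86]


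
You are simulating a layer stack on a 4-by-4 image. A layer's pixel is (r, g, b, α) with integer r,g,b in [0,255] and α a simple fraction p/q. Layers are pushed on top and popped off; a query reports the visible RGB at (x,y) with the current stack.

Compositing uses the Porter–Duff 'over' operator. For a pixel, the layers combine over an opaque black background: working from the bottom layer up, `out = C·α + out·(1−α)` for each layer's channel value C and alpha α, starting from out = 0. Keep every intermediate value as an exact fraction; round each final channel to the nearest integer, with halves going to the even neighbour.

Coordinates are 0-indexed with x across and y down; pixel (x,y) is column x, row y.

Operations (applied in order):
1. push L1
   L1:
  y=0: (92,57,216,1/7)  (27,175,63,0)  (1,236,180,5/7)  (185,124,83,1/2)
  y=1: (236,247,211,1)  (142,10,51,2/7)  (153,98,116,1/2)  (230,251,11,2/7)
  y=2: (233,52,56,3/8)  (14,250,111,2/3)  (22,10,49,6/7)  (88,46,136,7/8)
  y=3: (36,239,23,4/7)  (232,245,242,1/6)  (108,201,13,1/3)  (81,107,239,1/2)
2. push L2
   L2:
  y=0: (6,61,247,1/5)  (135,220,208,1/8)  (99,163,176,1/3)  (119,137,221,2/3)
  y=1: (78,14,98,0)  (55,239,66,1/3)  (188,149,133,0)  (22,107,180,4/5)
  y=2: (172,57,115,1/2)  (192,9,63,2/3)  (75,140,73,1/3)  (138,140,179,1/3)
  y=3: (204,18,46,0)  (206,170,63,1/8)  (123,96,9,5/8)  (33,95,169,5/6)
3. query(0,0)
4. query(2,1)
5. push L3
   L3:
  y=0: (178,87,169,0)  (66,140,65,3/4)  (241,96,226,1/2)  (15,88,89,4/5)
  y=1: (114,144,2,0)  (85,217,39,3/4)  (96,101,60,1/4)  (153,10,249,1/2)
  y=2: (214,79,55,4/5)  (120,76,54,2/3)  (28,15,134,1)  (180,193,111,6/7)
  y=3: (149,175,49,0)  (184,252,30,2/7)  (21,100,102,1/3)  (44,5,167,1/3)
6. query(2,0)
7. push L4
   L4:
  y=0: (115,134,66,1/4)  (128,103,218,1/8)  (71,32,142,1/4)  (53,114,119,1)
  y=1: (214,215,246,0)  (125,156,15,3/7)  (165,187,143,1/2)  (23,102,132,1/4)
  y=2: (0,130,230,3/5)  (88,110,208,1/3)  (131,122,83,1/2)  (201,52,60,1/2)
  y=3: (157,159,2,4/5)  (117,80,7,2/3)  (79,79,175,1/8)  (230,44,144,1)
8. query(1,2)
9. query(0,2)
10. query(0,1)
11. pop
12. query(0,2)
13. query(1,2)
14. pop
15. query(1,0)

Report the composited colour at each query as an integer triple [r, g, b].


at x=0,y=0 over L1,L2:
L1 α=1/7: [92/7, 57/7, 216/7]
L2 α=1/5: [82/7, 131/7, 2593/35]
→ [12, 19, 74]

at x=2,y=1 over L1,L2:
+L1 (α=1/2) → [153/2, 49, 58]
+L2 (α=0) → [153/2, 49, 58]
= [76, 49, 58]

query (2,0) [L1,L2,L3] — begin 0,0,0
L1 α=5/7: [5/7, 1180/7, 900/7]
L2 α=1/3: [703/21, 1167/7, 3032/21]
L3 α=1/2: [2882/21, 1839/14, 3889/21]
rounded: [137, 131, 185]

at x=1,y=2 over L1,L2,L3,L4:
after L1 α=2/3: [28/3, 500/3, 74]
after L2 α=2/3: [1180/9, 554/9, 200/3]
after L3 α=2/3: [3340/27, 1922/27, 524/9]
after L4 α=1/3: [9056/81, 6814/81, 2920/27]
= [112, 84, 108]

(0,2) stack=L1,L2,L3,L4; from [0,0,0]:
after L1 α=3/8: [699/8, 39/2, 21]
after L2 α=1/2: [2075/16, 153/4, 68]
after L3 α=4/5: [15771/80, 1417/20, 288/5]
after L4 α=3/5: [15771/200, 5317/50, 4026/25]
rounded: [79, 106, 161]

(0,1) stack=L1,L2,L3,L4; from [0,0,0]:
+L1 (α=1) → [236, 247, 211]
+L2 (α=0) → [236, 247, 211]
+L3 (α=0) → [236, 247, 211]
+L4 (α=0) → [236, 247, 211]
→ [236, 247, 211]

query (0,2) [L1,L2,L3] — begin 0,0,0
+L1 (α=3/8) → [699/8, 39/2, 21]
+L2 (α=1/2) → [2075/16, 153/4, 68]
+L3 (α=4/5) → [15771/80, 1417/20, 288/5]
→ [197, 71, 58]

query (1,2) [L1,L2,L3] — begin 0,0,0
L1 α=2/3: [28/3, 500/3, 74]
L2 α=2/3: [1180/9, 554/9, 200/3]
L3 α=2/3: [3340/27, 1922/27, 524/9]
→ [124, 71, 58]

(1,0) stack=L1,L2; from [0,0,0]:
L1 α=0: [0, 0, 0]
L2 α=1/8: [135/8, 55/2, 26]
= [17, 28, 26]


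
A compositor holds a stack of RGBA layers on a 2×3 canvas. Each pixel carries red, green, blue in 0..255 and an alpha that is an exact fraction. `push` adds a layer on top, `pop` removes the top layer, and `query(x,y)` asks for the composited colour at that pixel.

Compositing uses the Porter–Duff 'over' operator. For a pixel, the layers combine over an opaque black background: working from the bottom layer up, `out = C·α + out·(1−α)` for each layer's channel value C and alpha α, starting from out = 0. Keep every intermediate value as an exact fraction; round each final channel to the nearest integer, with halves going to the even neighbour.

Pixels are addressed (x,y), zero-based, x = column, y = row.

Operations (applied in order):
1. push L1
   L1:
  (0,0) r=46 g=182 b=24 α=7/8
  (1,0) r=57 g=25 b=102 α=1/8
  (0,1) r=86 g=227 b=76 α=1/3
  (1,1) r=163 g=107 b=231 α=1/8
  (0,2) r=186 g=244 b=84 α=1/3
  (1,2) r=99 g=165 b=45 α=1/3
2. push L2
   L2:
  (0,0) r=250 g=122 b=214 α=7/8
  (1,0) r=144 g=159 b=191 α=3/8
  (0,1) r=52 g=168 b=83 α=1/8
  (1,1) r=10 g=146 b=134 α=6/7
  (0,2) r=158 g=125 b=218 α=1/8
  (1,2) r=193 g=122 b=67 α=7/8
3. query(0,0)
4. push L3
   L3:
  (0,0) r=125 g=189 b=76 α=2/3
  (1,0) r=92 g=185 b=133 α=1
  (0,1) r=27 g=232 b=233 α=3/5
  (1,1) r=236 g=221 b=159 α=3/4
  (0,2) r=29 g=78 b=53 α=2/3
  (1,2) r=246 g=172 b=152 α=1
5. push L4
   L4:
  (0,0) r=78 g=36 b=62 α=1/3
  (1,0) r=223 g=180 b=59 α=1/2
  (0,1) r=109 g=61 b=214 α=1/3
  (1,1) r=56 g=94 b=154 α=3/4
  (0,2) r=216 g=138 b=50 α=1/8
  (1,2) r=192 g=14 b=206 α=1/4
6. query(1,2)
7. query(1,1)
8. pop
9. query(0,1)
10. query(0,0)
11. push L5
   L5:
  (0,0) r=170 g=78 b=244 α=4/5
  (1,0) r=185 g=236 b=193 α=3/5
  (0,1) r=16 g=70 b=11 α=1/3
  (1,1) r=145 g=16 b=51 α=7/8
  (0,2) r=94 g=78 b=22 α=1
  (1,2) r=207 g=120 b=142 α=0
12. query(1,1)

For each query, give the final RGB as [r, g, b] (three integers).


(0,0) stack=L1,L2; from [0,0,0]:
L1 α=7/8: [161/4, 637/4, 21]
L2 α=7/8: [7161/32, 4053/32, 1519/8]
→ [224, 127, 190]

(1,2) stack=L1,L2,L3,L4; from [0,0,0]:
L1 α=1/3: [33, 55, 15]
L2 α=7/8: [173, 909/8, 121/2]
L3 α=1: [246, 172, 152]
L4 α=1/4: [465/2, 265/2, 331/2]
rounded: [232, 132, 166]

query (1,1) [L1,L2,L3,L4] — begin 0,0,0
after L1 α=1/8: [163/8, 107/8, 231/8]
after L2 α=6/7: [643/56, 7115/56, 6663/56]
after L3 α=3/4: [40291/224, 44243/224, 33375/224]
after L4 α=3/4: [77923/896, 107411/896, 136863/896]
→ [87, 120, 153]

query (0,1) [L1,L2,L3] — begin 0,0,0
L1 α=1/3: [86/3, 227/3, 76/3]
L2 α=1/8: [379/12, 2093/24, 781/24]
L3 α=3/5: [173/6, 2089/12, 9169/60]
rounded: [29, 174, 153]

at x=0,y=0 over L1,L2,L3:
after L1 α=7/8: [161/4, 637/4, 21]
after L2 α=7/8: [7161/32, 4053/32, 1519/8]
after L3 α=2/3: [15161/96, 5383/32, 2735/24]
= [158, 168, 114]

at x=1,y=1 over L1,L2,L3,L5:
after L1 α=1/8: [163/8, 107/8, 231/8]
after L2 α=6/7: [643/56, 7115/56, 6663/56]
after L3 α=3/4: [40291/224, 44243/224, 33375/224]
after L5 α=7/8: [267651/1792, 69331/1792, 113343/1792]
rounded: [149, 39, 63]


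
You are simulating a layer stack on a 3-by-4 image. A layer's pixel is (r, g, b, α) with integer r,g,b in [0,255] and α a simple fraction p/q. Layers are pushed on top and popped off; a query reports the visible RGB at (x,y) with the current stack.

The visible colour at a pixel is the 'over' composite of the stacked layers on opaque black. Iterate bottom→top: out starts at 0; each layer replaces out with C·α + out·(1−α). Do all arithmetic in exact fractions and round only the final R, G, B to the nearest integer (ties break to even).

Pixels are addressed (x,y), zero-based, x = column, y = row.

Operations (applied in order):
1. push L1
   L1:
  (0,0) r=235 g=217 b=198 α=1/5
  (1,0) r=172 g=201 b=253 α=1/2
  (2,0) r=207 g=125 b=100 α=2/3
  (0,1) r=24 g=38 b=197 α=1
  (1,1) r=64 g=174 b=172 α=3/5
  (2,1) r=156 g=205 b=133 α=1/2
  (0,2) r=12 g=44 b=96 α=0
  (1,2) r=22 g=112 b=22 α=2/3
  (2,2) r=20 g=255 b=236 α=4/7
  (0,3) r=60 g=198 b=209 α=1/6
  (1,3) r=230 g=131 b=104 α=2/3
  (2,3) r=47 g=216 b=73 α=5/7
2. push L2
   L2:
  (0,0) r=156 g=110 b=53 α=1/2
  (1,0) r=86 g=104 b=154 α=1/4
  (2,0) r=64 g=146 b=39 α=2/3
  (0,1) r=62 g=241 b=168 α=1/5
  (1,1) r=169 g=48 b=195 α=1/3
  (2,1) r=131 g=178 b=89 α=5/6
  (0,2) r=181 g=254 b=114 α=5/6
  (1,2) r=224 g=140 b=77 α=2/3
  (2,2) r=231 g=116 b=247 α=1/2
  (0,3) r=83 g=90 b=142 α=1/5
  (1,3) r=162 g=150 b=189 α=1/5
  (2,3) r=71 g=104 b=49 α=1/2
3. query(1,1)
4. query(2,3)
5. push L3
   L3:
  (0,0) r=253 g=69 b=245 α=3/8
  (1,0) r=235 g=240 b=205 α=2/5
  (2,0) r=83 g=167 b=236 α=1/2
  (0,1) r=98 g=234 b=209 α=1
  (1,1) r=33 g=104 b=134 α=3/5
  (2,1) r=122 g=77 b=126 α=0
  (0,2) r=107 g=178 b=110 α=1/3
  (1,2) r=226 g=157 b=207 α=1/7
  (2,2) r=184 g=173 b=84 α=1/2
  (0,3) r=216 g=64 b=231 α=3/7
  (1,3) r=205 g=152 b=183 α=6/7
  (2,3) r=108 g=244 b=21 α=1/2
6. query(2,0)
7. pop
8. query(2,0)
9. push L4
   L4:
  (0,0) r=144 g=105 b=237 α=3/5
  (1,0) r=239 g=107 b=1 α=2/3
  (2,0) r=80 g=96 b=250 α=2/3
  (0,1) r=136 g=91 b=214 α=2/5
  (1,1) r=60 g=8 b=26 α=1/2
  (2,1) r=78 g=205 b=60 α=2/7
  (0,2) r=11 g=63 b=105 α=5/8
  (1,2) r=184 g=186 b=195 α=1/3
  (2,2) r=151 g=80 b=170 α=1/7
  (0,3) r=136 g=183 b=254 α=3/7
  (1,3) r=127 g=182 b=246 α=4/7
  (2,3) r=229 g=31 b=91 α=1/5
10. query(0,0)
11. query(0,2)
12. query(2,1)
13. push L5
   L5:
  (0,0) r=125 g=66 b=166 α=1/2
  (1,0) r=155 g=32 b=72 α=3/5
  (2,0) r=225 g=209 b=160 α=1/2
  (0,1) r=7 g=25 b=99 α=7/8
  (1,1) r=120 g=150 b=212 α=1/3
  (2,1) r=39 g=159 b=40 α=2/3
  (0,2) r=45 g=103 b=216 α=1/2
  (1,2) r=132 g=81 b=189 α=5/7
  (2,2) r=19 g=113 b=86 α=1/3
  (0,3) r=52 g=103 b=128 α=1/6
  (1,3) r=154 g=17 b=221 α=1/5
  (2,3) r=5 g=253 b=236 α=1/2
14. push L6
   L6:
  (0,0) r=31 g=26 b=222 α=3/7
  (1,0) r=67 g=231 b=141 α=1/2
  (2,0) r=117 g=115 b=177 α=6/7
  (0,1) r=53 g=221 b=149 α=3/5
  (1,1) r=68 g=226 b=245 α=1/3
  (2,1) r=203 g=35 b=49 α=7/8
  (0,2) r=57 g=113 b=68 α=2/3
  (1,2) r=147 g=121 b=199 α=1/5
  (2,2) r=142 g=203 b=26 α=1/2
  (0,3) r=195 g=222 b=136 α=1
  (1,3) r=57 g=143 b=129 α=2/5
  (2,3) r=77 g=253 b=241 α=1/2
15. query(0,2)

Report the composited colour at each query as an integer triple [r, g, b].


query (1,1) [L1,L2] — begin 0,0,0
+L1 (α=3/5) → [192/5, 522/5, 516/5]
+L2 (α=1/3) → [1229/15, 428/5, 669/5]
= [82, 86, 134]

(2,3) stack=L1,L2; from [0,0,0]:
+L1 (α=5/7) → [235/7, 1080/7, 365/7]
+L2 (α=1/2) → [366/7, 904/7, 354/7]
= [52, 129, 51]

(2,0) stack=L1,L2,L3; from [0,0,0]:
+L1 (α=2/3) → [138, 250/3, 200/3]
+L2 (α=2/3) → [266/3, 1126/9, 434/9]
+L3 (α=1/2) → [515/6, 2629/18, 1279/9]
= [86, 146, 142]

(2,0) stack=L1,L2; from [0,0,0]:
L1 α=2/3: [138, 250/3, 200/3]
L2 α=2/3: [266/3, 1126/9, 434/9]
= [89, 125, 48]

at x=0,y=0 over L1,L2,L4:
L1 α=1/5: [47, 217/5, 198/5]
L2 α=1/2: [203/2, 767/10, 463/10]
L4 α=3/5: [127, 2342/25, 4018/25]
= [127, 94, 161]

at x=0,y=2 over L1,L2,L4:
after L1 α=0: [0, 0, 0]
after L2 α=5/6: [905/6, 635/3, 95]
after L4 α=5/8: [1015/16, 475/4, 405/4]
rounded: [63, 119, 101]

(2,1) stack=L1,L2,L4; from [0,0,0]:
L1 α=1/2: [78, 205/2, 133/2]
L2 α=5/6: [733/6, 1985/12, 341/4]
L4 α=2/7: [4601/42, 14845/84, 2185/28]
rounded: [110, 177, 78]

at x=0,y=2 over L1,L2,L4,L5,L6:
+L1 (α=0) → [0, 0, 0]
+L2 (α=5/6) → [905/6, 635/3, 95]
+L4 (α=5/8) → [1015/16, 475/4, 405/4]
+L5 (α=1/2) → [1735/32, 887/8, 1269/8]
+L6 (α=2/3) → [5383/96, 2695/24, 2357/24]
rounded: [56, 112, 98]
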